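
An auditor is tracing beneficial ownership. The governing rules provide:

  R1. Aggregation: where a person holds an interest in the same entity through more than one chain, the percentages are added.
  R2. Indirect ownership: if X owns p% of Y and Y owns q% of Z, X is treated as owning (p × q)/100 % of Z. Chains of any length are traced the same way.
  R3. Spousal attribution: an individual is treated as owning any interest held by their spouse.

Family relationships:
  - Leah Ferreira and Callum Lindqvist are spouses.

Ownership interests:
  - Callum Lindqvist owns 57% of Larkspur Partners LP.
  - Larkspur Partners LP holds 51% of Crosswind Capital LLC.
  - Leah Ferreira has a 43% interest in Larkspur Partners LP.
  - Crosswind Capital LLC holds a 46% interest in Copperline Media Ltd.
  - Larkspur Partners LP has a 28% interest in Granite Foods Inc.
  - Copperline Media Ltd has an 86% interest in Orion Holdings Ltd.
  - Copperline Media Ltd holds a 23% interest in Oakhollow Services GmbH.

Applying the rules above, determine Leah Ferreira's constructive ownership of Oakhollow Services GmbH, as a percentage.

5.3958%

By spousal attribution (R3), Leah Ferreira is treated as also owning Callum Lindqvist's interest in Larkspur Partners LP, giving 43% + 57% = 100%.
Chain via Larkspur Partners LP → Crosswind Capital LLC → Copperline Media Ltd (R2): 100% × 51% × 46% × 23% = 5.3958% of Oakhollow Services GmbH.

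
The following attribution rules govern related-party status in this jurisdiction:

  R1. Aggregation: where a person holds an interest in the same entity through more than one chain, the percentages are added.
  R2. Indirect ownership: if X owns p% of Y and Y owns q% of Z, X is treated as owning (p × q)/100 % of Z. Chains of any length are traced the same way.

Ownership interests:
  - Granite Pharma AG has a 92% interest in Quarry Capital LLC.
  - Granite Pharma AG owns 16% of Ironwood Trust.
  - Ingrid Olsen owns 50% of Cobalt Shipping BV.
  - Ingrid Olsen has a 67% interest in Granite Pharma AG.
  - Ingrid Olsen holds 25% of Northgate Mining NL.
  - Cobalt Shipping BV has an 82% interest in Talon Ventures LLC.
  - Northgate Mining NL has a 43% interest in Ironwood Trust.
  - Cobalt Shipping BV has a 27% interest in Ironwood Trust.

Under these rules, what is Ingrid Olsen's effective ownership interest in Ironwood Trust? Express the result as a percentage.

Chain via Granite Pharma AG (R2): 67% × 16% = 10.72% of Ironwood Trust.
Chain via Cobalt Shipping BV (R2): 50% × 27% = 13.5% of Ironwood Trust.
Chain via Northgate Mining NL (R2): 25% × 43% = 10.75% of Ironwood Trust.
Aggregating (R1): 10.72% + 13.5% + 10.75% = 34.97%.

34.97%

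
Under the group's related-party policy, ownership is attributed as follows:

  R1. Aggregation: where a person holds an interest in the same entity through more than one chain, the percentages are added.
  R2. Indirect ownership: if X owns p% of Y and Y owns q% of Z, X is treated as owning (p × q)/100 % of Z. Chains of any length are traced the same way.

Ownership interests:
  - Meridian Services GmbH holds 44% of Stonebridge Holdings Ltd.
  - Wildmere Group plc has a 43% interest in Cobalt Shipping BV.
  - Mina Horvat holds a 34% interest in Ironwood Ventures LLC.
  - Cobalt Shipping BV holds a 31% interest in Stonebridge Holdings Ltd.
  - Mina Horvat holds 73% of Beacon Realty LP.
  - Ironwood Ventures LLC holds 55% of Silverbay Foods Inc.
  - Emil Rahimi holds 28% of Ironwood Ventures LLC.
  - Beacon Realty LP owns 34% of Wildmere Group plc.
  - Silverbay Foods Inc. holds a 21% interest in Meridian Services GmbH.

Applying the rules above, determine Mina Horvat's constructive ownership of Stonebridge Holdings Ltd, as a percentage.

5.036386%

Chain via Ironwood Ventures LLC → Silverbay Foods Inc. → Meridian Services GmbH (R2): 34% × 55% × 21% × 44% = 1.72788% of Stonebridge Holdings Ltd.
Chain via Beacon Realty LP → Wildmere Group plc → Cobalt Shipping BV (R2): 73% × 34% × 43% × 31% = 3.308506% of Stonebridge Holdings Ltd.
Aggregating (R1): 1.72788% + 3.308506% = 5.036386%.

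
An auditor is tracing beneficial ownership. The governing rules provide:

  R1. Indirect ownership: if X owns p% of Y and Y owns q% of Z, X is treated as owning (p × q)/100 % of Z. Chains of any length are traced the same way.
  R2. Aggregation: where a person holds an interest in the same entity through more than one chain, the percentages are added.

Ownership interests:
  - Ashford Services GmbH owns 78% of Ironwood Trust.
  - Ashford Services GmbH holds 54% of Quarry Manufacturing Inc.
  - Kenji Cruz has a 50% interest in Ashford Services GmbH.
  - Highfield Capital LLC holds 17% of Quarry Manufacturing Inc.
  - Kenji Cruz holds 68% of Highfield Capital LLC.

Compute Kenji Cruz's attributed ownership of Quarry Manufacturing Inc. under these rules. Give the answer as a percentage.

Chain via Ashford Services GmbH (R1): 50% × 54% = 27% of Quarry Manufacturing Inc.
Chain via Highfield Capital LLC (R1): 68% × 17% = 11.56% of Quarry Manufacturing Inc.
Aggregating (R2): 27% + 11.56% = 38.56%.

38.56%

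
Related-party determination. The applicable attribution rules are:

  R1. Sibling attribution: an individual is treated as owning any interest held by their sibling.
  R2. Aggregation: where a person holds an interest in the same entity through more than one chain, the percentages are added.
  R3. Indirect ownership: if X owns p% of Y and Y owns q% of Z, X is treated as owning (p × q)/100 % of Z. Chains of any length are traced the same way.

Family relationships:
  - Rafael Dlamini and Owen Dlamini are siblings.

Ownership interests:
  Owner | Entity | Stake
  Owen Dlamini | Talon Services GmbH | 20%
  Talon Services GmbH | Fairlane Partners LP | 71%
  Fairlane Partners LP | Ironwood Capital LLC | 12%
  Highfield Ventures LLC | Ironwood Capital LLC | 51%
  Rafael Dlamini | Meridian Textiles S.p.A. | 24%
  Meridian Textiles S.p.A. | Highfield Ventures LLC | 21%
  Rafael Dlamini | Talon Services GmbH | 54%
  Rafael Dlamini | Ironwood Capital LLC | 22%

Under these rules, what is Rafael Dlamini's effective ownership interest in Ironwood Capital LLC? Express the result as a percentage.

By sibling attribution (R1), Rafael Dlamini is treated as also owning Owen Dlamini's interest in Talon Services GmbH, giving 54% + 20% = 74%.
Chain via Talon Services GmbH → Fairlane Partners LP (R3): 74% × 71% × 12% = 6.3048% of Ironwood Capital LLC.
Chain via Meridian Textiles S.p.A. → Highfield Ventures LLC (R3): 24% × 21% × 51% = 2.5704% of Ironwood Capital LLC.
Direct interest in Ironwood Capital LLC: 22%.
Aggregating (R2): 6.3048% + 2.5704% + 22% = 30.8752%.

30.8752%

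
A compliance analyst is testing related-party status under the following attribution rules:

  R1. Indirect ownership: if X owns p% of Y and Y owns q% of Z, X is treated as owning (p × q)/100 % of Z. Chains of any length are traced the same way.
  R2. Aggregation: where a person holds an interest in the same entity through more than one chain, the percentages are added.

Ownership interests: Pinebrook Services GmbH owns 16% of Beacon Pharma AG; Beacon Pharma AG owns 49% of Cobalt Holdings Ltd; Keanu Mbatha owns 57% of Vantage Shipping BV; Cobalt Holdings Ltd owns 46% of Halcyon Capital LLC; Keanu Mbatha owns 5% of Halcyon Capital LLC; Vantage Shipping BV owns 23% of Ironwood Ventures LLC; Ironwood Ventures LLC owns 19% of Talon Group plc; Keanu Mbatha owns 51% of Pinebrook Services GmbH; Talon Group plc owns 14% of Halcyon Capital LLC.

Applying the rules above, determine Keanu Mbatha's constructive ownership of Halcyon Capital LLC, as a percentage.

7.18799%

Chain via Pinebrook Services GmbH → Beacon Pharma AG → Cobalt Holdings Ltd (R1): 51% × 16% × 49% × 46% = 1.839264% of Halcyon Capital LLC.
Chain via Vantage Shipping BV → Ironwood Ventures LLC → Talon Group plc (R1): 57% × 23% × 19% × 14% = 0.348726% of Halcyon Capital LLC.
Direct interest in Halcyon Capital LLC: 5%.
Aggregating (R2): 1.839264% + 0.348726% + 5% = 7.18799%.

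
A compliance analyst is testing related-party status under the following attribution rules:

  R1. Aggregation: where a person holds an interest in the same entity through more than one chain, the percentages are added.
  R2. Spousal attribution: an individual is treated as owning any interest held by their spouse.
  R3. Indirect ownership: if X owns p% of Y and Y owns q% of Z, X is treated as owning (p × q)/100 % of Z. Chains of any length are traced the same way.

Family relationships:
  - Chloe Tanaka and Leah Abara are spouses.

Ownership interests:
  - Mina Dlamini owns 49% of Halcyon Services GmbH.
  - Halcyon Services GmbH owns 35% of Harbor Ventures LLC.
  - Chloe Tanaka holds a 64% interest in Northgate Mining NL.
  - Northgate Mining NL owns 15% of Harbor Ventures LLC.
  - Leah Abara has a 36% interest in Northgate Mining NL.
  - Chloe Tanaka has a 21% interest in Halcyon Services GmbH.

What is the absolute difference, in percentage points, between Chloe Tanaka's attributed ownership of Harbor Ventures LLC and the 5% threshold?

By spousal attribution (R2), Chloe Tanaka is treated as also owning Leah Abara's interest in Northgate Mining NL, giving 64% + 36% = 100%.
Chain via Northgate Mining NL (R3): 100% × 15% = 15% of Harbor Ventures LLC.
Chain via Halcyon Services GmbH (R3): 21% × 35% = 7.35% of Harbor Ventures LLC.
Aggregating (R1): 15% + 7.35% = 22.35%.
22.35% exceeds the 5% threshold by 17.35 percentage points.

17.35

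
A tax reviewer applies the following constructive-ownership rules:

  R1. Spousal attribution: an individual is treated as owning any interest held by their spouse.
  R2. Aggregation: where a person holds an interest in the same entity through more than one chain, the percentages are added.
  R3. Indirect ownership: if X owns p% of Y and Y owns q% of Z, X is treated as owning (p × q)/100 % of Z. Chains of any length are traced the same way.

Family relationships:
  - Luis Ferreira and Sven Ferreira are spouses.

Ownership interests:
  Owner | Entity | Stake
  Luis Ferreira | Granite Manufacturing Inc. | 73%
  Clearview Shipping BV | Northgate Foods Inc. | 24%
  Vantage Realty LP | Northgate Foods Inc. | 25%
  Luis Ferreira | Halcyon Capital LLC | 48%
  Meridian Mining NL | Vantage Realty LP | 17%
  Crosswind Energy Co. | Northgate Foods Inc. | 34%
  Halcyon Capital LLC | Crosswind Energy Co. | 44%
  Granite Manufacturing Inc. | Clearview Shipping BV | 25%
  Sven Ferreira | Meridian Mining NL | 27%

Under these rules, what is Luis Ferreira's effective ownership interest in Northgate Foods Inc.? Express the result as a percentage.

By spousal attribution (R1), Luis Ferreira is treated as owning Sven Ferreira's 27% interest in Meridian Mining NL.
Chain via Halcyon Capital LLC → Crosswind Energy Co. (R3): 48% × 44% × 34% = 7.1808% of Northgate Foods Inc.
Chain via Granite Manufacturing Inc. → Clearview Shipping BV (R3): 73% × 25% × 24% = 4.38% of Northgate Foods Inc.
Chain via Meridian Mining NL → Vantage Realty LP (R3): 27% × 17% × 25% = 1.1475% of Northgate Foods Inc.
Aggregating (R2): 7.1808% + 4.38% + 1.1475% = 12.7083%.

12.7083%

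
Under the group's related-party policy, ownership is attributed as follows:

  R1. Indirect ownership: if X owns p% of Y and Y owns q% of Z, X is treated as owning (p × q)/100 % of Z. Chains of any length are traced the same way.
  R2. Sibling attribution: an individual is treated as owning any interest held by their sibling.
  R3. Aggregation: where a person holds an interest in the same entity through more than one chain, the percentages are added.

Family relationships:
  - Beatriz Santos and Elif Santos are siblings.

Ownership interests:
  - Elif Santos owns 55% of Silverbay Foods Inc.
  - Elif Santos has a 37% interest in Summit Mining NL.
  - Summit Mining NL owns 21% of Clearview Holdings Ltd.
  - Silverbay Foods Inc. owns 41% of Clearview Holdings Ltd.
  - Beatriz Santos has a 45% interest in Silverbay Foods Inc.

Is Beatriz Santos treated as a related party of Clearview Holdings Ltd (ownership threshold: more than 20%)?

By sibling attribution (R2), Beatriz Santos is treated as also owning Elif Santos's interest in Silverbay Foods Inc, giving 45% + 55% = 100%.
By sibling attribution (R2), Beatriz Santos is treated as owning Elif Santos's 37% interest in Summit Mining NL.
Chain via Silverbay Foods Inc. (R1): 100% × 41% = 41% of Clearview Holdings Ltd.
Chain via Summit Mining NL (R1): 37% × 21% = 7.77% of Clearview Holdings Ltd.
Aggregating (R3): 41% + 7.77% = 48.77%.
48.77% exceeds the 20% threshold, so Beatriz is a related party to Clearview Holdings Ltd.

Yes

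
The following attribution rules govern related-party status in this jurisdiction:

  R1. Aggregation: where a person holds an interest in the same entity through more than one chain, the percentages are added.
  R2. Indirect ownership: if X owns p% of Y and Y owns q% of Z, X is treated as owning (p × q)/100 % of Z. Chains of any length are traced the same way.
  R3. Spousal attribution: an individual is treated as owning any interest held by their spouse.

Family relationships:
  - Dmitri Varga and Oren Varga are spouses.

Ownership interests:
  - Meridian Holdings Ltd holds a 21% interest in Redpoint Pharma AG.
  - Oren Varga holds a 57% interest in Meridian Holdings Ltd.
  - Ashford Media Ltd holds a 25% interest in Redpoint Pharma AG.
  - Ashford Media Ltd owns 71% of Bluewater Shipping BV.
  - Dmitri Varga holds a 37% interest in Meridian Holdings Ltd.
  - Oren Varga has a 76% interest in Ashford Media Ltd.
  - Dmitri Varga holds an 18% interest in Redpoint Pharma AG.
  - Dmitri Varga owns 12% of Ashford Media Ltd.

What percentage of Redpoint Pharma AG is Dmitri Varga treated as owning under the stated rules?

By spousal attribution (R3), Dmitri Varga is treated as also owning Oren Varga's interest in Ashford Media Ltd, giving 12% + 76% = 88%.
By spousal attribution (R3), Dmitri Varga is treated as also owning Oren Varga's interest in Meridian Holdings Ltd, giving 37% + 57% = 94%.
Chain via Ashford Media Ltd (R2): 88% × 25% = 22% of Redpoint Pharma AG.
Chain via Meridian Holdings Ltd (R2): 94% × 21% = 19.74% of Redpoint Pharma AG.
Direct interest in Redpoint Pharma AG: 18%.
Aggregating (R1): 22% + 19.74% + 18% = 59.74%.

59.74%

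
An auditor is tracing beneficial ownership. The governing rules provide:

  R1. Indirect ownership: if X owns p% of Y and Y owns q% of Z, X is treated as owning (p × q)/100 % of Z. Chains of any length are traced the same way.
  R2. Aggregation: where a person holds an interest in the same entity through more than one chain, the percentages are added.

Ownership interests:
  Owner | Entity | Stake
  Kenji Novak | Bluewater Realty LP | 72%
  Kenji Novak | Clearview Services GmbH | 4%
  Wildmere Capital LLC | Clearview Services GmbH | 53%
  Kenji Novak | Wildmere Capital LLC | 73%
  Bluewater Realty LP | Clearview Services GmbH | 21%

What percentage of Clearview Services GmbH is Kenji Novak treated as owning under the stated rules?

Chain via Bluewater Realty LP (R1): 72% × 21% = 15.12% of Clearview Services GmbH.
Chain via Wildmere Capital LLC (R1): 73% × 53% = 38.69% of Clearview Services GmbH.
Direct interest in Clearview Services GmbH: 4%.
Aggregating (R2): 15.12% + 38.69% + 4% = 57.81%.

57.81%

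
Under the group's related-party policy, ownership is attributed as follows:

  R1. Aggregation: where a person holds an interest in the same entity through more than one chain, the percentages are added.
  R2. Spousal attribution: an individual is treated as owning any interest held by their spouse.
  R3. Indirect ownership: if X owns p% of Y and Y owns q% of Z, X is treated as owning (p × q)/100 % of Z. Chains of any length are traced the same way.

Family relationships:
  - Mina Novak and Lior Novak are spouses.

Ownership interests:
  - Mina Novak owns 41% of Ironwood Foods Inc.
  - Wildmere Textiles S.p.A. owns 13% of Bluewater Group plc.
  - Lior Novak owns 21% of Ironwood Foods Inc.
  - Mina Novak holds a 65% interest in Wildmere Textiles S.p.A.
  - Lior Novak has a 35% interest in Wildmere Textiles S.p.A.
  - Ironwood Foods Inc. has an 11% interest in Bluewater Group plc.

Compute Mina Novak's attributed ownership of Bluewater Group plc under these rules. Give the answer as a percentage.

19.82%

By spousal attribution (R2), Mina Novak is treated as also owning Lior Novak's interest in Wildmere Textiles S.p.A, giving 65% + 35% = 100%.
By spousal attribution (R2), Mina Novak is treated as also owning Lior Novak's interest in Ironwood Foods Inc, giving 41% + 21% = 62%.
Chain via Wildmere Textiles S.p.A. (R3): 100% × 13% = 13% of Bluewater Group plc.
Chain via Ironwood Foods Inc. (R3): 62% × 11% = 6.82% of Bluewater Group plc.
Aggregating (R1): 13% + 6.82% = 19.82%.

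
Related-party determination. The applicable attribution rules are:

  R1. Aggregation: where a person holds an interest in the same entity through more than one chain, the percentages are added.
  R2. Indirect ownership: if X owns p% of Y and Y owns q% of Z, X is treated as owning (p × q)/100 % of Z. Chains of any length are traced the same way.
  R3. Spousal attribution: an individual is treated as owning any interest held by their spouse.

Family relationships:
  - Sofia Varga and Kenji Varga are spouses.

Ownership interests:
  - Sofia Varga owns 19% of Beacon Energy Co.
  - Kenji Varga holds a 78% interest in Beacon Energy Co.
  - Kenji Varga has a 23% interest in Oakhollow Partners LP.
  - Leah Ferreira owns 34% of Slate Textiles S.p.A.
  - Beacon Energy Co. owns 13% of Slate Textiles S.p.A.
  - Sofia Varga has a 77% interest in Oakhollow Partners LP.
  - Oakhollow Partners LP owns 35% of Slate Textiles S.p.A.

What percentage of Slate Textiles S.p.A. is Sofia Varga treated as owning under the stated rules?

By spousal attribution (R3), Sofia Varga is treated as also owning Kenji Varga's interest in Oakhollow Partners LP, giving 77% + 23% = 100%.
By spousal attribution (R3), Sofia Varga is treated as also owning Kenji Varga's interest in Beacon Energy Co, giving 19% + 78% = 97%.
Chain via Oakhollow Partners LP (R2): 100% × 35% = 35% of Slate Textiles S.p.A.
Chain via Beacon Energy Co. (R2): 97% × 13% = 12.61% of Slate Textiles S.p.A.
Aggregating (R1): 35% + 12.61% = 47.61%.

47.61%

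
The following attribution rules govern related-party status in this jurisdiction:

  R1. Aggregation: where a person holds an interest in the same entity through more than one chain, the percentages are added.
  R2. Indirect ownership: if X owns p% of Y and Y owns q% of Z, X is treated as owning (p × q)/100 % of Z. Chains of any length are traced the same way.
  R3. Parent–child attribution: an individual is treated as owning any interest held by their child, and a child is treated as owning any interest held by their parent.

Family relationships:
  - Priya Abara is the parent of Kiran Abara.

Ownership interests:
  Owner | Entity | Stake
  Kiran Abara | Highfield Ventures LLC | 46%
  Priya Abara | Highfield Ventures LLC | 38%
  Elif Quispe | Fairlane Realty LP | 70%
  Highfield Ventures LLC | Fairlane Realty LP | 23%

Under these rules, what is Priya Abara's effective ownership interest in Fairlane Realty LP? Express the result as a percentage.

By parent–child attribution (R3), Priya Abara is treated as also owning Kiran Abara's interest in Highfield Ventures LLC, giving 38% + 46% = 84%.
Chain via Highfield Ventures LLC (R2): 84% × 23% = 19.32% of Fairlane Realty LP.

19.32%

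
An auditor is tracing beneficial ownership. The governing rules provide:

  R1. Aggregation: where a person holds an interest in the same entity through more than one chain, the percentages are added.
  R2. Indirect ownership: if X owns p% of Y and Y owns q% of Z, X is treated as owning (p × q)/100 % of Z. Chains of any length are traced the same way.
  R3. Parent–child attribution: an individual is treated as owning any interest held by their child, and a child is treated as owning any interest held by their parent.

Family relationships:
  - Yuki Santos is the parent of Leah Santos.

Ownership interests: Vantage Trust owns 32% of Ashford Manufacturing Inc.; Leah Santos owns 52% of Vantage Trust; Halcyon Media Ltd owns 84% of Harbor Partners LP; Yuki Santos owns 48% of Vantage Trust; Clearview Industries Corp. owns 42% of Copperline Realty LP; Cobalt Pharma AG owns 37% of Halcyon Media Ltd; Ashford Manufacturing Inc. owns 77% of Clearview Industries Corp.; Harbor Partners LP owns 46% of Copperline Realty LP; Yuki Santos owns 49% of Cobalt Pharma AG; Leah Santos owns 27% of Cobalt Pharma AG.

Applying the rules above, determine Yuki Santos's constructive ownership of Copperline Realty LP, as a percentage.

21.214368%

By parent–child attribution (R3), Yuki Santos is treated as also owning Leah Santos's interest in Vantage Trust, giving 48% + 52% = 100%.
By parent–child attribution (R3), Yuki Santos is treated as also owning Leah Santos's interest in Cobalt Pharma AG, giving 49% + 27% = 76%.
Chain via Vantage Trust → Ashford Manufacturing Inc. → Clearview Industries Corp. (R2): 100% × 32% × 77% × 42% = 10.3488% of Copperline Realty LP.
Chain via Cobalt Pharma AG → Halcyon Media Ltd → Harbor Partners LP (R2): 76% × 37% × 84% × 46% = 10.865568% of Copperline Realty LP.
Aggregating (R1): 10.3488% + 10.865568% = 21.214368%.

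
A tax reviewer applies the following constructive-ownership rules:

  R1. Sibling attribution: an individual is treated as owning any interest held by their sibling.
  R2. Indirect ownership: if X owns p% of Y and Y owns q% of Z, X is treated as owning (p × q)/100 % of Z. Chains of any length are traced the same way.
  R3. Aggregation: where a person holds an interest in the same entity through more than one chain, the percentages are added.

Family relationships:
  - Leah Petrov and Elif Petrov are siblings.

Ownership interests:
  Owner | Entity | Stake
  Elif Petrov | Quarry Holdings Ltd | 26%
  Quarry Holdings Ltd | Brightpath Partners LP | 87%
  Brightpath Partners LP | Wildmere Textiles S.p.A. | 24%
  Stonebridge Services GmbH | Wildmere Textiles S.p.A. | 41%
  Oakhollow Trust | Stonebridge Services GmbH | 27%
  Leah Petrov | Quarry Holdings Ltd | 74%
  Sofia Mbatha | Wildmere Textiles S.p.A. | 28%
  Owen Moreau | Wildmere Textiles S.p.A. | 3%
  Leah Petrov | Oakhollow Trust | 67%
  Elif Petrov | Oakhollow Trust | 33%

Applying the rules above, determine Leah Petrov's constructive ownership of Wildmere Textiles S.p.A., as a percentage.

By sibling attribution (R1), Leah Petrov is treated as also owning Elif Petrov's interest in Quarry Holdings Ltd, giving 74% + 26% = 100%.
By sibling attribution (R1), Leah Petrov is treated as also owning Elif Petrov's interest in Oakhollow Trust, giving 67% + 33% = 100%.
Chain via Quarry Holdings Ltd → Brightpath Partners LP (R2): 100% × 87% × 24% = 20.88% of Wildmere Textiles S.p.A.
Chain via Oakhollow Trust → Stonebridge Services GmbH (R2): 100% × 27% × 41% = 11.07% of Wildmere Textiles S.p.A.
Aggregating (R3): 20.88% + 11.07% = 31.95%.

31.95%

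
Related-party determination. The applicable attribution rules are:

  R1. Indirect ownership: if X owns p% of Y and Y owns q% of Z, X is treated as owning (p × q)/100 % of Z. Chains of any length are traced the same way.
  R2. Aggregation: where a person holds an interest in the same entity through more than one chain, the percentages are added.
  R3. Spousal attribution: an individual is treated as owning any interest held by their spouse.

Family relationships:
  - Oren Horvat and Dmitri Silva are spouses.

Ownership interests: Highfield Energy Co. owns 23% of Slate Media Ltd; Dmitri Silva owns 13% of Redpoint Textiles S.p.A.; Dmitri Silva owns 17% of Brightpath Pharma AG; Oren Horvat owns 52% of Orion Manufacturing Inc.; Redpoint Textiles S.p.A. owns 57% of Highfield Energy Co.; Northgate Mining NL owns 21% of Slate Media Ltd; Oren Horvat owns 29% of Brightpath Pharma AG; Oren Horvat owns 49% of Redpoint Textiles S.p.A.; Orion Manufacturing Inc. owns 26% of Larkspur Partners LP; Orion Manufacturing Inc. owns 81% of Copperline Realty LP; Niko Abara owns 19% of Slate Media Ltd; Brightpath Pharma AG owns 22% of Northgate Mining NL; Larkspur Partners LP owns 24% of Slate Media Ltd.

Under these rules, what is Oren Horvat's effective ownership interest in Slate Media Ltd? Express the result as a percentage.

13.4982%

By spousal attribution (R3), Oren Horvat is treated as also owning Dmitri Silva's interest in Brightpath Pharma AG, giving 29% + 17% = 46%.
By spousal attribution (R3), Oren Horvat is treated as also owning Dmitri Silva's interest in Redpoint Textiles S.p.A, giving 49% + 13% = 62%.
Chain via Brightpath Pharma AG → Northgate Mining NL (R1): 46% × 22% × 21% = 2.1252% of Slate Media Ltd.
Chain via Redpoint Textiles S.p.A. → Highfield Energy Co. (R1): 62% × 57% × 23% = 8.1282% of Slate Media Ltd.
Chain via Orion Manufacturing Inc. → Larkspur Partners LP (R1): 52% × 26% × 24% = 3.2448% of Slate Media Ltd.
Aggregating (R2): 2.1252% + 8.1282% + 3.2448% = 13.4982%.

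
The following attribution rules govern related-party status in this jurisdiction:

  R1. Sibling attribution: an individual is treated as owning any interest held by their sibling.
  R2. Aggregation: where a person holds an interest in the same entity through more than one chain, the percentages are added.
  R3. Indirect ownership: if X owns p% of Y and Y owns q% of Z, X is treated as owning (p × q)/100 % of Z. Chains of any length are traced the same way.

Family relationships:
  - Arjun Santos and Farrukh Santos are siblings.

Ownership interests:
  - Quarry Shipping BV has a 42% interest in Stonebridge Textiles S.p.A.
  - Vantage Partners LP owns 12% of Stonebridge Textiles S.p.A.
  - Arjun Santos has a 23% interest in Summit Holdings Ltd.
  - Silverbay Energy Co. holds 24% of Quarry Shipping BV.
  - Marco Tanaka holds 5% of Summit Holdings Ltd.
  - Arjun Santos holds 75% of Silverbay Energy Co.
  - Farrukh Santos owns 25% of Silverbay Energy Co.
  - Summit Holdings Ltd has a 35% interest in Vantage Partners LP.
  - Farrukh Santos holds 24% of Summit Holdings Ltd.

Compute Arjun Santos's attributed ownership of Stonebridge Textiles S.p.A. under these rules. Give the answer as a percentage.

12.054%

By sibling attribution (R1), Arjun Santos is treated as also owning Farrukh Santos's interest in Silverbay Energy Co, giving 75% + 25% = 100%.
By sibling attribution (R1), Arjun Santos is treated as also owning Farrukh Santos's interest in Summit Holdings Ltd, giving 23% + 24% = 47%.
Chain via Silverbay Energy Co. → Quarry Shipping BV (R3): 100% × 24% × 42% = 10.08% of Stonebridge Textiles S.p.A.
Chain via Summit Holdings Ltd → Vantage Partners LP (R3): 47% × 35% × 12% = 1.974% of Stonebridge Textiles S.p.A.
Aggregating (R2): 10.08% + 1.974% = 12.054%.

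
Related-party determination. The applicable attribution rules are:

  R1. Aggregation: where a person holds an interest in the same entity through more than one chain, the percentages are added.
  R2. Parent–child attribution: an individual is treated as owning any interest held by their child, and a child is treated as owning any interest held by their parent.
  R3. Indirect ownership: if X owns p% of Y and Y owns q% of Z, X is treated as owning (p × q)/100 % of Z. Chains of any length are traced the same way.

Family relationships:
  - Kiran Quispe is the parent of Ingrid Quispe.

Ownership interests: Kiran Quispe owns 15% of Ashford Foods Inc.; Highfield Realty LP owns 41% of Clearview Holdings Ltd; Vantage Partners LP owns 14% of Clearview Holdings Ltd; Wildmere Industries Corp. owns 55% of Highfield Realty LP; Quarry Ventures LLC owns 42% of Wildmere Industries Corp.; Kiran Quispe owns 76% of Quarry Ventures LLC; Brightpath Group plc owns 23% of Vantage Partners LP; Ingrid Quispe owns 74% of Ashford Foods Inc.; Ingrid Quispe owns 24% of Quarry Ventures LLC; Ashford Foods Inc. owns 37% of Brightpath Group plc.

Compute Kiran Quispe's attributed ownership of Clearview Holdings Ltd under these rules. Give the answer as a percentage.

10.531346%

By parent–child attribution (R2), Kiran Quispe is treated as also owning Ingrid Quispe's interest in Quarry Ventures LLC, giving 76% + 24% = 100%.
By parent–child attribution (R2), Kiran Quispe is treated as also owning Ingrid Quispe's interest in Ashford Foods Inc, giving 15% + 74% = 89%.
Chain via Quarry Ventures LLC → Wildmere Industries Corp. → Highfield Realty LP (R3): 100% × 42% × 55% × 41% = 9.471% of Clearview Holdings Ltd.
Chain via Ashford Foods Inc. → Brightpath Group plc → Vantage Partners LP (R3): 89% × 37% × 23% × 14% = 1.060346% of Clearview Holdings Ltd.
Aggregating (R1): 9.471% + 1.060346% = 10.531346%.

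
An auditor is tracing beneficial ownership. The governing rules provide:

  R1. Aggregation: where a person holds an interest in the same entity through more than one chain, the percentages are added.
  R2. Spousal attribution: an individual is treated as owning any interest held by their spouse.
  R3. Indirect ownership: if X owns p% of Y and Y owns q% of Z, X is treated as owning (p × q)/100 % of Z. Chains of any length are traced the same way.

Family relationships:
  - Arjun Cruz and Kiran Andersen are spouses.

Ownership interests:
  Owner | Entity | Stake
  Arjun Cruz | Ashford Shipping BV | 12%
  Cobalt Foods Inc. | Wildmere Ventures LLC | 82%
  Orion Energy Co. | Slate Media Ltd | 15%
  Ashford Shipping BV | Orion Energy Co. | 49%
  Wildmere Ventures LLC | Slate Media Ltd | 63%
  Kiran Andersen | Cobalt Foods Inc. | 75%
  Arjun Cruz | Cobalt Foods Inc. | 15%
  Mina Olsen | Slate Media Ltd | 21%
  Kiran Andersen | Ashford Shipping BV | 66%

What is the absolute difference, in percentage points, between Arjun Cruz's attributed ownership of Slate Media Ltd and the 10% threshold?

By spousal attribution (R2), Arjun Cruz is treated as also owning Kiran Andersen's interest in Cobalt Foods Inc, giving 15% + 75% = 90%.
By spousal attribution (R2), Arjun Cruz is treated as also owning Kiran Andersen's interest in Ashford Shipping BV, giving 12% + 66% = 78%.
Chain via Cobalt Foods Inc. → Wildmere Ventures LLC (R3): 90% × 82% × 63% = 46.494% of Slate Media Ltd.
Chain via Ashford Shipping BV → Orion Energy Co. (R3): 78% × 49% × 15% = 5.733% of Slate Media Ltd.
Aggregating (R1): 46.494% + 5.733% = 52.227%.
52.227% exceeds the 10% threshold by 42.227 percentage points.

42.227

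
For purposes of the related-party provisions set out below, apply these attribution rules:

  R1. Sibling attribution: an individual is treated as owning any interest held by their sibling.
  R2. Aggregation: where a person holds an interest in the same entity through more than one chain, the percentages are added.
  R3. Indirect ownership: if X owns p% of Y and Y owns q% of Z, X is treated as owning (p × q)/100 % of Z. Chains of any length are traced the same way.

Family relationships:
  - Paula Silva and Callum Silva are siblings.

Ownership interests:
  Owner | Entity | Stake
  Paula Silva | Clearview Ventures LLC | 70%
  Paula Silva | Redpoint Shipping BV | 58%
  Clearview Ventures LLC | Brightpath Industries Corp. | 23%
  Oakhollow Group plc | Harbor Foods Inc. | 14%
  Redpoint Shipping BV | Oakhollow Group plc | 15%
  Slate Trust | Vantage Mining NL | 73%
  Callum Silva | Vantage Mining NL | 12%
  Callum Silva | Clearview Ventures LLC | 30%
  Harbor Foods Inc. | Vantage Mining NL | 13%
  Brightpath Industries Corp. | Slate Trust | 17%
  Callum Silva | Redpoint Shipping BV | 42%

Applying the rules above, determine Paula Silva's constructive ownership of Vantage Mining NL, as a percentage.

15.1273%

By sibling attribution (R1), Paula Silva is treated as also owning Callum Silva's interest in Clearview Ventures LLC, giving 70% + 30% = 100%.
By sibling attribution (R1), Paula Silva is treated as also owning Callum Silva's interest in Redpoint Shipping BV, giving 58% + 42% = 100%.
By sibling attribution (R1), Paula Silva is treated as owning Callum Silva's 12% interest in Vantage Mining NL.
Chain via Clearview Ventures LLC → Brightpath Industries Corp. → Slate Trust (R3): 100% × 23% × 17% × 73% = 2.8543% of Vantage Mining NL.
Chain via Redpoint Shipping BV → Oakhollow Group plc → Harbor Foods Inc. (R3): 100% × 15% × 14% × 13% = 0.273% of Vantage Mining NL.
Direct interest in Vantage Mining NL: 12%.
Aggregating (R2): 2.8543% + 0.273% + 12% = 15.1273%.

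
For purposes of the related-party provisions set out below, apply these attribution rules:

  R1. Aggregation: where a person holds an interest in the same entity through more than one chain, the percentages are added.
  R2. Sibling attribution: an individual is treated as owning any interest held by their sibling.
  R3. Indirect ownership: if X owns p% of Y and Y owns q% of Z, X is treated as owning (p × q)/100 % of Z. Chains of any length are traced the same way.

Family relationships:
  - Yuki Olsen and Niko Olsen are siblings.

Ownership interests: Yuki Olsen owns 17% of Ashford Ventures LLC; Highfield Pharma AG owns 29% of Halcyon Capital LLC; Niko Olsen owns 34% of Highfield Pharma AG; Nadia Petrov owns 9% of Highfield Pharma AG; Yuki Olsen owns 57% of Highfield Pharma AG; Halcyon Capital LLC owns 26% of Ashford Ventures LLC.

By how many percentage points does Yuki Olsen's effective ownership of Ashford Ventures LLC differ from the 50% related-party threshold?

By sibling attribution (R2), Yuki Olsen is treated as also owning Niko Olsen's interest in Highfield Pharma AG, giving 57% + 34% = 91%.
Chain via Highfield Pharma AG → Halcyon Capital LLC (R3): 91% × 29% × 26% = 6.8614% of Ashford Ventures LLC.
Direct interest in Ashford Ventures LLC: 17%.
Aggregating (R1): 6.8614% + 17% = 23.8614%.
23.8614% falls short of the 50% threshold by 26.1386 percentage points.

26.1386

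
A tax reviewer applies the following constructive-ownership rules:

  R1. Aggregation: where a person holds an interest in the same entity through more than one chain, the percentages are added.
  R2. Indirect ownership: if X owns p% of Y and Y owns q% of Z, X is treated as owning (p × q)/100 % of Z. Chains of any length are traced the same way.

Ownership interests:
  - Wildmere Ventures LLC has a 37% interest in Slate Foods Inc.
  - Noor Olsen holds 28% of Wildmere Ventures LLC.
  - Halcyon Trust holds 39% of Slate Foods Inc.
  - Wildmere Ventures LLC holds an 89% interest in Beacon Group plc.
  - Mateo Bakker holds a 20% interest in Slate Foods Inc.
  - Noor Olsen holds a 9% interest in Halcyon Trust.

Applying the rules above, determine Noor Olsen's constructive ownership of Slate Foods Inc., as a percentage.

13.87%

Chain via Wildmere Ventures LLC (R2): 28% × 37% = 10.36% of Slate Foods Inc.
Chain via Halcyon Trust (R2): 9% × 39% = 3.51% of Slate Foods Inc.
Aggregating (R1): 10.36% + 3.51% = 13.87%.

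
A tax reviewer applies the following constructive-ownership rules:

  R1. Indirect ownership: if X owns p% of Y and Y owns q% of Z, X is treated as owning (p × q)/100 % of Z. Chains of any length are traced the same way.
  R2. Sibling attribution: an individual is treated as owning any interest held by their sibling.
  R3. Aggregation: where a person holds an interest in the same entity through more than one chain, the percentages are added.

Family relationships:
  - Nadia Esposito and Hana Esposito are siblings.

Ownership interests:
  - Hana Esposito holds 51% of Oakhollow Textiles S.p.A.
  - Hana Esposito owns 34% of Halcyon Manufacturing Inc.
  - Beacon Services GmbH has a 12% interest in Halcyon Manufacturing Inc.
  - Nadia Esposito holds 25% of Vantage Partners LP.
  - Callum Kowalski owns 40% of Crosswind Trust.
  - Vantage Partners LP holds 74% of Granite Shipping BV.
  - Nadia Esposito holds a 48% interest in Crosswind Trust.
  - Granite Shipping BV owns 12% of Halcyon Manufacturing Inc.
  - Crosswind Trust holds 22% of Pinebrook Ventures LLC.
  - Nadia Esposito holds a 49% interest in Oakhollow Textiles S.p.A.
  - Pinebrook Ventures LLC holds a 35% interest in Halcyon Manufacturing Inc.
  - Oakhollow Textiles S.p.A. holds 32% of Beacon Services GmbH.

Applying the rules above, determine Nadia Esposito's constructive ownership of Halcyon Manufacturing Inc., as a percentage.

By sibling attribution (R2), Nadia Esposito is treated as also owning Hana Esposito's interest in Oakhollow Textiles S.p.A, giving 49% + 51% = 100%.
By sibling attribution (R2), Nadia Esposito is treated as owning Hana Esposito's 34% interest in Halcyon Manufacturing Inc.
Chain via Vantage Partners LP → Granite Shipping BV (R1): 25% × 74% × 12% = 2.22% of Halcyon Manufacturing Inc.
Chain via Oakhollow Textiles S.p.A. → Beacon Services GmbH (R1): 100% × 32% × 12% = 3.84% of Halcyon Manufacturing Inc.
Chain via Crosswind Trust → Pinebrook Ventures LLC (R1): 48% × 22% × 35% = 3.696% of Halcyon Manufacturing Inc.
Direct interest in Halcyon Manufacturing Inc: 34%.
Aggregating (R3): 2.22% + 3.84% + 3.696% + 34% = 43.756%.

43.756%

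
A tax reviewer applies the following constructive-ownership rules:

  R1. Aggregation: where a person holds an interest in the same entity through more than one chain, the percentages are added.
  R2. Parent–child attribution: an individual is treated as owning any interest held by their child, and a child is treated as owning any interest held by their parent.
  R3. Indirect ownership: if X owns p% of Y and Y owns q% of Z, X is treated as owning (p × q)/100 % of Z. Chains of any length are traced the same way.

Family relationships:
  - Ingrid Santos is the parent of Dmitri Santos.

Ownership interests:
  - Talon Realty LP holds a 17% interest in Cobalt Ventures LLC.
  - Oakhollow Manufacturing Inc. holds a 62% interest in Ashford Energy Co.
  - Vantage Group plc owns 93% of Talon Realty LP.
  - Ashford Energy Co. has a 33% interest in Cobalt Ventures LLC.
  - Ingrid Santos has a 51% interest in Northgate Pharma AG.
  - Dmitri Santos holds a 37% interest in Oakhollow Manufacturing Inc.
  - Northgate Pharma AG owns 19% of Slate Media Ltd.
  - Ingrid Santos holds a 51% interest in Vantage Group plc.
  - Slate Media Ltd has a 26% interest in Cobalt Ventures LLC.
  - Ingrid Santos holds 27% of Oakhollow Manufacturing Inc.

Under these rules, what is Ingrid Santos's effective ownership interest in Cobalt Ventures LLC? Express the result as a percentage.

23.6769%

By parent–child attribution (R2), Ingrid Santos is treated as also owning Dmitri Santos's interest in Oakhollow Manufacturing Inc, giving 27% + 37% = 64%.
Chain via Vantage Group plc → Talon Realty LP (R3): 51% × 93% × 17% = 8.0631% of Cobalt Ventures LLC.
Chain via Oakhollow Manufacturing Inc. → Ashford Energy Co. (R3): 64% × 62% × 33% = 13.0944% of Cobalt Ventures LLC.
Chain via Northgate Pharma AG → Slate Media Ltd (R3): 51% × 19% × 26% = 2.5194% of Cobalt Ventures LLC.
Aggregating (R1): 8.0631% + 13.0944% + 2.5194% = 23.6769%.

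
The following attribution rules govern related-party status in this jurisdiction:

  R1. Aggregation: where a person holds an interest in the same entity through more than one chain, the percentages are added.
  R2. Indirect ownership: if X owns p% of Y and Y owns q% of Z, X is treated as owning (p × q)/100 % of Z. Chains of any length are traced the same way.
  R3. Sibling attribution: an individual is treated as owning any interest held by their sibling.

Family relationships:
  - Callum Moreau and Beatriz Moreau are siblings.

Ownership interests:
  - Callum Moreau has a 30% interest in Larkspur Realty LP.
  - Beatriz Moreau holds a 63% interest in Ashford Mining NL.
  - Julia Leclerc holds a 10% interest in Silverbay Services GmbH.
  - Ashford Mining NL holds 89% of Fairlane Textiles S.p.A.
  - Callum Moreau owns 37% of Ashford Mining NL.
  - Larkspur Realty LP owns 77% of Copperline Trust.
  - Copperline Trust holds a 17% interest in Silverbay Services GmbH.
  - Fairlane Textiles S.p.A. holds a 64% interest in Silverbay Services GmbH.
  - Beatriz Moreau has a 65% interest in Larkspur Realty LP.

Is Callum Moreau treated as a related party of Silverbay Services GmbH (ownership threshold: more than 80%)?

No

By sibling attribution (R3), Callum Moreau is treated as also owning Beatriz Moreau's interest in Ashford Mining NL, giving 37% + 63% = 100%.
By sibling attribution (R3), Callum Moreau is treated as also owning Beatriz Moreau's interest in Larkspur Realty LP, giving 30% + 65% = 95%.
Chain via Ashford Mining NL → Fairlane Textiles S.p.A. (R2): 100% × 89% × 64% = 56.96% of Silverbay Services GmbH.
Chain via Larkspur Realty LP → Copperline Trust (R2): 95% × 77% × 17% = 12.4355% of Silverbay Services GmbH.
Aggregating (R1): 56.96% + 12.4355% = 69.3955%.
69.3955% does not exceed the 80% threshold, so Callum is not a related party to Silverbay Services GmbH.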